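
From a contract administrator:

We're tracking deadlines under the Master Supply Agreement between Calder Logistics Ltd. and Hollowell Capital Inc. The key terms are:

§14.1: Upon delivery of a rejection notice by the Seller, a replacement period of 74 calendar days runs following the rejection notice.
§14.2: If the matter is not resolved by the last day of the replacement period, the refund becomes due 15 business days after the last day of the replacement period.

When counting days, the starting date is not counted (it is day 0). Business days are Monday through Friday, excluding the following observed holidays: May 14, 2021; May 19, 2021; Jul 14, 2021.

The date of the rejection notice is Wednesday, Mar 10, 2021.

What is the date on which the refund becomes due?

Adding 74 calendar days to Mar 10, 2021 gives May 23, 2021, which is the last day of the replacement period.
From Sunday, May 23, 2021, 15 business days (May 24, May 25, May 26, May 27, …, Jun 9, Jun 10, Jun 11, skipping weekends) brings us to Friday, Jun 11, 2021, which is the date on which the refund becomes due.

Jun 11, 2021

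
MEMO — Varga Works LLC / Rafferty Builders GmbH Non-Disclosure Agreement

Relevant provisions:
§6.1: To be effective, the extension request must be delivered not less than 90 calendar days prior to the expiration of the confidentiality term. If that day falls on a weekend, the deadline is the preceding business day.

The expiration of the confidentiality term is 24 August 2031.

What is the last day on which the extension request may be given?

24 August 2031 minus 90 days is 26 May 2031. That is a Monday, so no adjustment is needed.

26 May 2031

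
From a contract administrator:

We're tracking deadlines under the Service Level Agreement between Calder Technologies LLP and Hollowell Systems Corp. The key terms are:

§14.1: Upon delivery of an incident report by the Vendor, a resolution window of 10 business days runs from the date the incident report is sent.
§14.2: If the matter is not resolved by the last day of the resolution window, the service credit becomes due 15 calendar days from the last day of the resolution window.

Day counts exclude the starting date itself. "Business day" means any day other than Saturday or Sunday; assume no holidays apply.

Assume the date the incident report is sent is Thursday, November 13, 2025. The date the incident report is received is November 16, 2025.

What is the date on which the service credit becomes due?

December 12, 2025

The last day of the resolution window: 10 business days after Thursday, November 13, 2025, skipping weekends — Nov 14, Nov 17, Nov 18, Nov 19, Nov 20, Nov 21, Nov 24, Nov 25, Nov 26, Nov 27 — lands on Thursday, November 27, 2025.
Adding 15 calendar days to November 27, 2025 gives December 12, 2025, which is the date on which the service credit becomes due.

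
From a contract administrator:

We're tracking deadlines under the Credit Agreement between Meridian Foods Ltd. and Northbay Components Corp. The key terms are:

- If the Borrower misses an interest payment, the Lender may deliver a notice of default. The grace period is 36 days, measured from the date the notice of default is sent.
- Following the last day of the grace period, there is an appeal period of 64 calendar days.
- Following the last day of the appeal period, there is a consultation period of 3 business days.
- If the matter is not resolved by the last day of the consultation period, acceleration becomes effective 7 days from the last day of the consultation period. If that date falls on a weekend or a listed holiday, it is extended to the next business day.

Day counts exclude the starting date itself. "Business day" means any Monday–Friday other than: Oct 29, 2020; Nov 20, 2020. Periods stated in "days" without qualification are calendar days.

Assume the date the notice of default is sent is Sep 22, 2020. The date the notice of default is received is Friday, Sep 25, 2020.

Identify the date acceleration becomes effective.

The last day of the grace period: 36 calendar days after Sep 22, 2020 is Oct 28, 2020.
The last day of the appeal period: 64 calendar days after Oct 28, 2020 is Dec 31, 2020.
From Thursday, Dec 31, 2020, 3 business days (Jan 1, Jan 4, Jan 5, skipping weekends) brings us to Tuesday, Jan 5, 2021, which is the last day of the consultation period.
Adding 7 calendar days to Jan 5, 2021 gives Jan 12, 2021, which is the date acceleration becomes effective. Jan 12, 2021 is a Tuesday and is not a listed holiday, so no roll-forward applies.

Jan 12, 2021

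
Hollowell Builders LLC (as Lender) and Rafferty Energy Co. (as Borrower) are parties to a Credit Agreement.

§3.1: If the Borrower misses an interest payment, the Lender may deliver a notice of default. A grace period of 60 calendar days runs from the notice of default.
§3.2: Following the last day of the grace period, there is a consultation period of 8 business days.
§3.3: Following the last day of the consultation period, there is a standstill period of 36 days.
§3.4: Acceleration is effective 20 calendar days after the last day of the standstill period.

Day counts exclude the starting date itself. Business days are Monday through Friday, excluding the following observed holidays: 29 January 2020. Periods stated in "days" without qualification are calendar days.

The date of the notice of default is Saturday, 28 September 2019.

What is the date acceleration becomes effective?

3 February 2020

The last day of the grace period: 28 September 2019 + 60 days = 27 November 2019.
From Wednesday, 27 November 2019, 8 business days (Nov 28, Nov 29, Dec 2, Dec 3, Dec 4, Dec 5, Dec 6, Dec 9, skipping weekends) brings us to Monday, 9 December 2019, which is the last day of the consultation period.
The last day of the standstill period: 36 calendar days after 9 December 2019 is 14 January 2020.
Adding 20 calendar days to 14 January 2020 gives 3 February 2020, which is the date acceleration becomes effective.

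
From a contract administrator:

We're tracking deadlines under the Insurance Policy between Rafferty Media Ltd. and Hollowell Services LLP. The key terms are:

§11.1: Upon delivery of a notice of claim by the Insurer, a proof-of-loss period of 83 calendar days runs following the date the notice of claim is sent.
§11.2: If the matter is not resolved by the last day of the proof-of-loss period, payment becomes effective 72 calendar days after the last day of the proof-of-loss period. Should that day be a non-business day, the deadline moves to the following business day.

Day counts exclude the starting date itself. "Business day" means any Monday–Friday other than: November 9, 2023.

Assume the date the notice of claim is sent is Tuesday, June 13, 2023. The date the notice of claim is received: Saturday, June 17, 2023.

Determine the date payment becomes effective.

The last day of the proof-of-loss period: 83 calendar days after June 13, 2023 is September 4, 2023.
Adding 72 calendar days to September 4, 2023 gives November 15, 2023, which is the date payment becomes effective. November 15, 2023 is a Wednesday and is not a listed holiday, so no roll-forward applies.

November 15, 2023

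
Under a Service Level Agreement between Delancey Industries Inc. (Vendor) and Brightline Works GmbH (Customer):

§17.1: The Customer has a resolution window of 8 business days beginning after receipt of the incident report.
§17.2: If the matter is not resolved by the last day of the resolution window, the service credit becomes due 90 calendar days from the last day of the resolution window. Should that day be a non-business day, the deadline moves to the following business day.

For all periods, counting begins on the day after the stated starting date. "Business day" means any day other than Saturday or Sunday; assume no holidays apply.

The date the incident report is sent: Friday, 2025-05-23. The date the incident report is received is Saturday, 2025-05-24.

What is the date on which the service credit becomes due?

2025-09-02

The last day of the resolution window: 8 business days after Saturday, 2025-05-24, skipping weekends — May 26, May 27, May 28, May 29, May 30, Jun 2, Jun 3, Jun 4 — lands on Wednesday, 2025-06-04.
Adding 90 calendar days to 2025-06-04 gives 2025-09-02, which is the date on which the service credit becomes due. 2025-09-02 is a Tuesday, so no roll-forward applies.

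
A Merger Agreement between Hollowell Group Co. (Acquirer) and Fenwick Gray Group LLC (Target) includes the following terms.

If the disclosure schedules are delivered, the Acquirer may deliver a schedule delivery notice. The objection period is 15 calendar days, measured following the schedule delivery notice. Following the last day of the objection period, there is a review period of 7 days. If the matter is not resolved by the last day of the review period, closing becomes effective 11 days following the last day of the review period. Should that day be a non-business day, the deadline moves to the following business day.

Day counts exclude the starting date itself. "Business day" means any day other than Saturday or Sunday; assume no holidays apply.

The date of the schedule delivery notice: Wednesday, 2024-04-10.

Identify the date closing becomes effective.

2024-05-13

Adding 15 calendar days to 2024-04-10 gives 2024-04-25, which is the last day of the objection period.
Adding 7 calendar days to 2024-04-25 gives 2024-05-02, which is the last day of the review period.
Adding 11 calendar days to 2024-05-02 gives 2024-05-13, which is the date closing becomes effective. 2024-05-13 is a Monday, so no roll-forward applies.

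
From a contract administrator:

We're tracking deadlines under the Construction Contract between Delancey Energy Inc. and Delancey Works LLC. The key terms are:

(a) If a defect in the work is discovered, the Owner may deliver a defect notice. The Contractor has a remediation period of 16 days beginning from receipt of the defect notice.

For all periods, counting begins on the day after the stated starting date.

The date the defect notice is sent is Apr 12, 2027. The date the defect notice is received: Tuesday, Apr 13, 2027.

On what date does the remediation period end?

The last day of the remediation period: Apr 13, 2027 + 16 days = Apr 29, 2027.

Apr 29, 2027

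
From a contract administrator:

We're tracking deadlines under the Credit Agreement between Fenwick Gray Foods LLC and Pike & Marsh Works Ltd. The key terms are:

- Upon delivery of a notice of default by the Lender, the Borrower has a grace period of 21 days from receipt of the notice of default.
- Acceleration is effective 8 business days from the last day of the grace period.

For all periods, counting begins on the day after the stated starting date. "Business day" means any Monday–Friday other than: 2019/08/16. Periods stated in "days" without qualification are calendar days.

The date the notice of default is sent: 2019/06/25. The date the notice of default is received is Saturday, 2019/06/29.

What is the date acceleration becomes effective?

The last day of the grace period: 21 calendar days after 2019/06/29 is 2019/07/20.
From Saturday, 2019/07/20, 8 business days (Jul 22, Jul 23, Jul 24, Jul 25, Jul 26, Jul 29, Jul 30, Jul 31, skipping weekends) brings us to Wednesday, 2019/07/31, which is the date acceleration becomes effective.

2019/07/31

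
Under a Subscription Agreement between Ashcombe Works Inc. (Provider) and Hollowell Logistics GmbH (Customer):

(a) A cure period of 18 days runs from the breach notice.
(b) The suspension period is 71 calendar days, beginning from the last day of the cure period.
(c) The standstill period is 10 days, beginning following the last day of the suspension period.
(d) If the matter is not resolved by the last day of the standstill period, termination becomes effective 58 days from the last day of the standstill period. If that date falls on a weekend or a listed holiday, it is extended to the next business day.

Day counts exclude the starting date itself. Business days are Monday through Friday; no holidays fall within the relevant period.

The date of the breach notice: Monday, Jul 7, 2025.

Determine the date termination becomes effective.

Dec 11, 2025

The last day of the cure period: 18 calendar days after Jul 7, 2025 is Jul 25, 2025.
Adding 71 calendar days to Jul 25, 2025 gives Oct 4, 2025, which is the last day of the suspension period.
Adding 10 calendar days to Oct 4, 2025 gives Oct 14, 2025, which is the last day of the standstill period.
The date termination becomes effective: Oct 14, 2025 + 58 days = Dec 11, 2025. Dec 11, 2025 is a Thursday, so no roll-forward applies.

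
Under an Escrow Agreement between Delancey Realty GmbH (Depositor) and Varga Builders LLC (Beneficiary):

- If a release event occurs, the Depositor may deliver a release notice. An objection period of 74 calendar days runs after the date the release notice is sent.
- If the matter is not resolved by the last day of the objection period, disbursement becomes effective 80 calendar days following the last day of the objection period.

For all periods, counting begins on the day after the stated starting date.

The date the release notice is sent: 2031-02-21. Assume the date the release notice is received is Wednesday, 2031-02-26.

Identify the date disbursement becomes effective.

The last day of the objection period: 2031-02-21 + 74 days = 2031-05-06.
Adding 80 calendar days to 2031-05-06 gives 2031-07-25, which is the date disbursement becomes effective.

2031-07-25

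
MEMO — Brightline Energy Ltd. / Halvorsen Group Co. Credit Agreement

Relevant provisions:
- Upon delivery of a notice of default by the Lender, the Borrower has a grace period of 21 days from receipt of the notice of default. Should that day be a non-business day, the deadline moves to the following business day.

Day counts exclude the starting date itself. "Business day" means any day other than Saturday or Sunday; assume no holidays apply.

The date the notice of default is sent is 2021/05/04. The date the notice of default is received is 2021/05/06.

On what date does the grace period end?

Adding 21 calendar days to 2021/05/06 gives 2021/05/27, which is the last day of the grace period. 2021/05/27 is a Thursday, so no roll-forward applies.

2021/05/27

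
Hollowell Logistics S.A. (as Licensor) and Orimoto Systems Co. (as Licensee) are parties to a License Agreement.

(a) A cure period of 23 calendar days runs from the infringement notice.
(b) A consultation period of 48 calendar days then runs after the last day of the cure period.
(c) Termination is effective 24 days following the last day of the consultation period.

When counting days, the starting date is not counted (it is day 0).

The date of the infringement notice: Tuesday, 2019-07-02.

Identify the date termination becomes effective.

The last day of the cure period: 2019-07-02 + 23 days = 2019-07-25.
The last day of the consultation period: 48 calendar days after 2019-07-25 is 2019-09-11.
The date termination becomes effective: 2019-09-11 + 24 days = 2019-10-05.

2019-10-05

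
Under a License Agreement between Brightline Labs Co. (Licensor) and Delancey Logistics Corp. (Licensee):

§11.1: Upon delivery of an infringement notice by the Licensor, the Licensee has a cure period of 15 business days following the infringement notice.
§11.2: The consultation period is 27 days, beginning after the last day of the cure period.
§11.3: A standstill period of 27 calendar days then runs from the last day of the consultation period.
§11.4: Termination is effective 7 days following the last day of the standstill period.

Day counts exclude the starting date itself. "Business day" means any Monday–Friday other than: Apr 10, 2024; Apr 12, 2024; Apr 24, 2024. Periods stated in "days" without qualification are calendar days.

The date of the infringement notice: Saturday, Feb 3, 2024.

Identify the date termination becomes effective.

The last day of the cure period: 15 business days after Saturday, Feb 3, 2024, skipping weekends — Feb 5, Feb 6, Feb 7, Feb 8, …, Feb 21, Feb 22, Feb 23 — lands on Friday, Feb 23, 2024.
The last day of the consultation period: Feb 23, 2024 + 27 days = Mar 21, 2024.
Adding 27 calendar days to Mar 21, 2024 gives Apr 17, 2024, which is the last day of the standstill period.
The date termination becomes effective: Apr 17, 2024 + 7 days = Apr 24, 2024.

Apr 24, 2024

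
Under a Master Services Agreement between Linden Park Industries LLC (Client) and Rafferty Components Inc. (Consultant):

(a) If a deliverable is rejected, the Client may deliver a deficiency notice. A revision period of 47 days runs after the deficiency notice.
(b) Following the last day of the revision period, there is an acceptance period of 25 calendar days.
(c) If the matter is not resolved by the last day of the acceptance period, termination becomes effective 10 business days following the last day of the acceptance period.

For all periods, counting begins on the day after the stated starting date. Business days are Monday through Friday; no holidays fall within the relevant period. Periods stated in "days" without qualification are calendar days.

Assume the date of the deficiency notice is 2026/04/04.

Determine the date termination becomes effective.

The last day of the revision period: 2026/04/04 + 47 days = 2026/05/21.
Adding 25 calendar days to 2026/05/21 gives 2026/06/15, which is the last day of the acceptance period.
From Monday, 2026/06/15, 10 business days (Jun 16, Jun 17, Jun 18, Jun 19, Jun 22, Jun 23, Jun 24, Jun 25, Jun 26, Jun 29, skipping weekends) brings us to Monday, 2026/06/29, which is the date termination becomes effective.

2026/06/29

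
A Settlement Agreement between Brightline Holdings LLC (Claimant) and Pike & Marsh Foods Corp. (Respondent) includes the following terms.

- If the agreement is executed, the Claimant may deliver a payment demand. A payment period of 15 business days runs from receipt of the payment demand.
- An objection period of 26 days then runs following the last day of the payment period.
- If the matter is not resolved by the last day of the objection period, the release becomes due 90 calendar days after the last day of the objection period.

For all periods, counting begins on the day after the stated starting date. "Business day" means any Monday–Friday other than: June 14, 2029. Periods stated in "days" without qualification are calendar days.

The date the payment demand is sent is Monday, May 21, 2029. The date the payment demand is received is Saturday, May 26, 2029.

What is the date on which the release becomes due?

October 12, 2029

From Saturday, May 26, 2029, 15 business days (May 28, May 29, May 30, May 31, …, Jun 13, Jun 15, Jun 18, skipping weekends and the listed holiday on Jun 14) brings us to Monday, June 18, 2029, which is the last day of the payment period.
The last day of the objection period: June 18, 2029 + 26 days = July 14, 2029.
The date on which the release becomes due: July 14, 2029 + 90 days = October 12, 2029.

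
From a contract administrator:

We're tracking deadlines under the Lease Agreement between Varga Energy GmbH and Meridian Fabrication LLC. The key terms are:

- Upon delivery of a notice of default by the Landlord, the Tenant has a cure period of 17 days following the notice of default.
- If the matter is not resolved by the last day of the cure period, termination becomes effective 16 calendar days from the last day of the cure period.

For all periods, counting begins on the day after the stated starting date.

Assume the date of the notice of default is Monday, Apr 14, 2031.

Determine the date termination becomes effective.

Adding 17 calendar days to Apr 14, 2031 gives May 1, 2031, which is the last day of the cure period.
The date termination becomes effective: 16 calendar days after May 1, 2031 is May 17, 2031.

May 17, 2031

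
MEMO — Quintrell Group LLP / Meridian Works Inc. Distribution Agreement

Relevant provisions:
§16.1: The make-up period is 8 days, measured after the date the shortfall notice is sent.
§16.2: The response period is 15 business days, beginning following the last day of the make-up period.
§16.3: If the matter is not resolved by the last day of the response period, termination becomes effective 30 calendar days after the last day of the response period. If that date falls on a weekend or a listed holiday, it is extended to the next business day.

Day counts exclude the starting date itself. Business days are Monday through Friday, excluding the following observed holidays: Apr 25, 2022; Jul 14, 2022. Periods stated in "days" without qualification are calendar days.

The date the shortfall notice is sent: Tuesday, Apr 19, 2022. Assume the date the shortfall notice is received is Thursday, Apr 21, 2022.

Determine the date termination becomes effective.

Jun 17, 2022

Adding 8 calendar days to Apr 19, 2022 gives Apr 27, 2022, which is the last day of the make-up period.
The last day of the response period: counting 15 business days from Wednesday, Apr 27, 2022 (Apr 28, Apr 29, May 2, May 3, …, May 16, May 17, May 18, skipping weekends) reaches Wednesday, May 18, 2022.
The date termination becomes effective: May 18, 2022 + 30 days = Jun 17, 2022. Jun 17, 2022 is a Friday and is not a listed holiday, so no roll-forward applies.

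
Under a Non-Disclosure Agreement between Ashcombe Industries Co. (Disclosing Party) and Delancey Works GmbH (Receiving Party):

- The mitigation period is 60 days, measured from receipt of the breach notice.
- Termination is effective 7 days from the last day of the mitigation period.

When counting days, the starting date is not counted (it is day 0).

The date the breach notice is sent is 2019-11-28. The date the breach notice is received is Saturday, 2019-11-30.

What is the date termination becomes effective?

2020-02-05

Adding 60 calendar days to 2019-11-30 gives 2020-01-29, which is the last day of the mitigation period.
The date termination becomes effective: 7 calendar days after 2020-01-29 is 2020-02-05.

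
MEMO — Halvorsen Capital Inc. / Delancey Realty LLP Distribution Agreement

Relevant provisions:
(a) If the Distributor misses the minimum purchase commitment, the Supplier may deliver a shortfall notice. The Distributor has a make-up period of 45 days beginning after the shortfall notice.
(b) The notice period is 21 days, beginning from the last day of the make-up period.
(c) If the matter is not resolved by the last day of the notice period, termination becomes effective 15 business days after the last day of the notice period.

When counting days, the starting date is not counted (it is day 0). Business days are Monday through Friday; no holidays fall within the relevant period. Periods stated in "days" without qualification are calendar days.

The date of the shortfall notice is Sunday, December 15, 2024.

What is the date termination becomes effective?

March 12, 2025

Adding 45 calendar days to December 15, 2024 gives January 29, 2025, which is the last day of the make-up period.
The last day of the notice period: 21 calendar days after January 29, 2025 is February 19, 2025.
The date termination becomes effective: counting 15 business days from Wednesday, February 19, 2025 (Feb 20, Feb 21, Feb 24, Feb 25, …, Mar 10, Mar 11, Mar 12, skipping weekends) reaches Wednesday, March 12, 2025.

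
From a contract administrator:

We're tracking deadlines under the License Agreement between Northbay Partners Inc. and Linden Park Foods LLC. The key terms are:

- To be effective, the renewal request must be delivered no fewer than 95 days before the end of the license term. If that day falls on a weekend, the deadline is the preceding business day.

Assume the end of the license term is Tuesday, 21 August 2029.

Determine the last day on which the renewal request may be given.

18 May 2029

21 August 2029 minus 95 days is 18 May 2029. That is a Friday, so no adjustment is needed.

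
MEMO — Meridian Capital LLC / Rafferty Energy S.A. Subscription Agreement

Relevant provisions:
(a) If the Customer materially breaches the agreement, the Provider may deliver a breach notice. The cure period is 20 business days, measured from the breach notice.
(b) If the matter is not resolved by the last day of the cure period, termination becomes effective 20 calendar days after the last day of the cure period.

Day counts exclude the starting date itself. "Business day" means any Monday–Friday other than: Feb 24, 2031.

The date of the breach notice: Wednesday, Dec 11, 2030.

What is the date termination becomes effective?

The last day of the cure period: 20 business days after Wednesday, Dec 11, 2030, skipping weekends — Dec 12, Dec 13, Dec 16, Dec 17, …, Jan 6, Jan 7, Jan 8 — lands on Wednesday, Jan 8, 2031.
Adding 20 calendar days to Jan 8, 2031 gives Jan 28, 2031, which is the date termination becomes effective.

Jan 28, 2031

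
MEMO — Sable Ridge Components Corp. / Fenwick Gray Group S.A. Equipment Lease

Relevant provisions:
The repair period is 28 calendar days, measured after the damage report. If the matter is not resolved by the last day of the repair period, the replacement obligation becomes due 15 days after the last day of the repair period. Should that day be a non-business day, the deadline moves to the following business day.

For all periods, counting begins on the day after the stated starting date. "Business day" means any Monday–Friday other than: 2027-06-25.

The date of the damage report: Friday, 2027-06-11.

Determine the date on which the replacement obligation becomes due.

Adding 28 calendar days to 2027-06-11 gives 2027-07-09, which is the last day of the repair period.
The date on which the replacement obligation becomes due: 2027-07-09 + 15 days = 2027-07-24. That falls on a Saturday, so it rolls to the next business day, Monday, 2027-07-26.

2027-07-26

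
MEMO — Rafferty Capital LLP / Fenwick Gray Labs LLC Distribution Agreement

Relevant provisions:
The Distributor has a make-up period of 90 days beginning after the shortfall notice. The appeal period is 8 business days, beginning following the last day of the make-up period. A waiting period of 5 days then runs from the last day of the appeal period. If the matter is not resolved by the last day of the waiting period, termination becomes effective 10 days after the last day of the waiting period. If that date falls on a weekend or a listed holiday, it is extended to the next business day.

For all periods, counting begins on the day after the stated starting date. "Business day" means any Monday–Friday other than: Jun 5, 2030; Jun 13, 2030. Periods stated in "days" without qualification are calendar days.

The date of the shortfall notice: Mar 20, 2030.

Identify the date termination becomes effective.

The last day of the make-up period: Mar 20, 2030 + 90 days = Jun 18, 2030.
From Tuesday, Jun 18, 2030, 8 business days (Jun 19, Jun 20, Jun 21, Jun 24, Jun 25, Jun 26, Jun 27, Jun 28, skipping weekends) brings us to Friday, Jun 28, 2030, which is the last day of the appeal period.
The last day of the waiting period: Jun 28, 2030 + 5 days = Jul 3, 2030.
The date termination becomes effective: 10 calendar days after Jul 3, 2030 is Jul 13, 2030. That falls on a Saturday, so it rolls to the next business day, Monday, Jul 15, 2030.

Jul 15, 2030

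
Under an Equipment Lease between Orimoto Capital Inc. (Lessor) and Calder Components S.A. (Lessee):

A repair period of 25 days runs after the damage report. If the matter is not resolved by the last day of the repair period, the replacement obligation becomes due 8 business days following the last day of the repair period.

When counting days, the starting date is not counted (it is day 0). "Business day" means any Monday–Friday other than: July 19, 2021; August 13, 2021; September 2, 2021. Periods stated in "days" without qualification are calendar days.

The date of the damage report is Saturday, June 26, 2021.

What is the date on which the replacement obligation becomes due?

August 2, 2021

The last day of the repair period: 25 calendar days after June 26, 2021 is July 21, 2021.
The date on which the replacement obligation becomes due: counting 8 business days from Wednesday, July 21, 2021 (Jul 22, Jul 23, Jul 26, Jul 27, Jul 28, Jul 29, Jul 30, Aug 2, skipping weekends) reaches Monday, August 2, 2021.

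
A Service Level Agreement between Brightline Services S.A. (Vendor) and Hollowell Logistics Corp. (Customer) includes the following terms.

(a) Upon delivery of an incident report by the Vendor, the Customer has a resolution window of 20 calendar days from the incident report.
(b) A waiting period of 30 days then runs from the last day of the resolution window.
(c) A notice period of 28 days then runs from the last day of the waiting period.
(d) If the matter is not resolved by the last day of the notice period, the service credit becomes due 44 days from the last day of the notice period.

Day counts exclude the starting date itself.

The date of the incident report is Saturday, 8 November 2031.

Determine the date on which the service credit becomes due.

The last day of the resolution window: 8 November 2031 + 20 days = 28 November 2031.
Adding 30 calendar days to 28 November 2031 gives 28 December 2031, which is the last day of the waiting period.
The last day of the notice period: 28 calendar days after 28 December 2031 is 25 January 2032.
The date on which the service credit becomes due: 25 January 2032 + 44 days = 9 March 2032.

9 March 2032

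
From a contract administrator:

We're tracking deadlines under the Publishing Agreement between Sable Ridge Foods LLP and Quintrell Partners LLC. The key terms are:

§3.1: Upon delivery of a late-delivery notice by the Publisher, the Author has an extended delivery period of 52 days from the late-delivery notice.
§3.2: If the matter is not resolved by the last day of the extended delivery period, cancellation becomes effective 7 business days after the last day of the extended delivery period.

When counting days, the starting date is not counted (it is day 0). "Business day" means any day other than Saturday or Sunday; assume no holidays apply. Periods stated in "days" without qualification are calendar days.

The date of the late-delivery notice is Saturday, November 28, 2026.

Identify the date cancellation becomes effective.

The last day of the extended delivery period: November 28, 2026 + 52 days = January 19, 2027.
From Tuesday, January 19, 2027, 7 business days (Jan 20, Jan 21, Jan 22, Jan 25, Jan 26, Jan 27, Jan 28, skipping weekends) brings us to Thursday, January 28, 2027, which is the date cancellation becomes effective.

January 28, 2027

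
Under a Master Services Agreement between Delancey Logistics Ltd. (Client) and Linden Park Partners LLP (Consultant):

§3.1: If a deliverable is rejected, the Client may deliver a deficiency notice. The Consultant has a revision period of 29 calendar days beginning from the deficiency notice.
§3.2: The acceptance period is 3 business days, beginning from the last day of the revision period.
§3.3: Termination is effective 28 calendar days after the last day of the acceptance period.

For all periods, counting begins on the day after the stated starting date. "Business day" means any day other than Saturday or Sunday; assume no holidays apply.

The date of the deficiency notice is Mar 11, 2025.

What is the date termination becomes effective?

The last day of the revision period: Mar 11, 2025 + 29 days = Apr 9, 2025.
The last day of the acceptance period: counting 3 business days from Wednesday, Apr 9, 2025 (Apr 10, Apr 11, Apr 14, skipping weekends) reaches Monday, Apr 14, 2025.
The date termination becomes effective: 28 calendar days after Apr 14, 2025 is May 12, 2025.

May 12, 2025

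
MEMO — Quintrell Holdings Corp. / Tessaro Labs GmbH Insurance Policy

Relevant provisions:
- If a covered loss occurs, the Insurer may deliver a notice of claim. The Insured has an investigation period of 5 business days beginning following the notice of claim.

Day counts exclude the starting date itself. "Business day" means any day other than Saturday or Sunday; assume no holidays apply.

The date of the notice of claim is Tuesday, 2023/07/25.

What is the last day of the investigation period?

From Tuesday, 2023/07/25, 5 business days (Jul 26, Jul 27, Jul 28, Jul 31, Aug 1, skipping weekends) brings us to Tuesday, 2023/08/01, which is the last day of the investigation period.

2023/08/01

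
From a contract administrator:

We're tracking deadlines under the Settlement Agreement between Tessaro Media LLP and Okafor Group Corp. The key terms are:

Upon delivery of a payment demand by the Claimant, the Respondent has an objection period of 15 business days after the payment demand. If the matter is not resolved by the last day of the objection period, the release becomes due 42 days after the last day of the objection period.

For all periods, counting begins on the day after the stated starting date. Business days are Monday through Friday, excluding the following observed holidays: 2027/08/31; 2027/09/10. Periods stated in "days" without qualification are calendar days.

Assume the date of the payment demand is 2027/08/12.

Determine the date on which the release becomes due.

2027/10/15

From Thursday, 2027/08/12, 15 business days (Aug 13, Aug 16, Aug 17, Aug 18, …, Sep 1, Sep 2, Sep 3, skipping weekends and the listed holiday on Aug 31) brings us to Friday, 2027/09/03, which is the last day of the objection period.
The date on which the release becomes due: 2027/09/03 + 42 days = 2027/10/15.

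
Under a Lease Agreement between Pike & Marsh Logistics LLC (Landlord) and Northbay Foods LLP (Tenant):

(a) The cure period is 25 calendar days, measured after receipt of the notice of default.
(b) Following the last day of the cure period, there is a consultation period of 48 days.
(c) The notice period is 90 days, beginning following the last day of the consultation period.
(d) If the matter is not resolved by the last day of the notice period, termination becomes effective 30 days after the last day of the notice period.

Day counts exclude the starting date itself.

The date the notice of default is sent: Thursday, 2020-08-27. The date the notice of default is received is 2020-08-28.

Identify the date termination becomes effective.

2021-03-09

The last day of the cure period: 2020-08-28 + 25 days = 2020-09-22.
Adding 48 calendar days to 2020-09-22 gives 2020-11-09, which is the last day of the consultation period.
The last day of the notice period: 2020-11-09 + 90 days = 2021-02-07.
The date termination becomes effective: 2021-02-07 + 30 days = 2021-03-09.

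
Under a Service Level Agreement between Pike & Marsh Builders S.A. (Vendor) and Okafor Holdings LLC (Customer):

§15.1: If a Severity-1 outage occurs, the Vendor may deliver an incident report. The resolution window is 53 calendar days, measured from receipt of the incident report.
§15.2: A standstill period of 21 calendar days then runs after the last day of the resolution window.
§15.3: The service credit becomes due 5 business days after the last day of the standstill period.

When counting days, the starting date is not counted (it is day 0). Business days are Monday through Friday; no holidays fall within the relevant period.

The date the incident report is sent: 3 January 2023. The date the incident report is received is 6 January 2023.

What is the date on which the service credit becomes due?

28 March 2023

The last day of the resolution window: 6 January 2023 + 53 days = 28 February 2023.
Adding 21 calendar days to 28 February 2023 gives 21 March 2023, which is the last day of the standstill period.
The date on which the service credit becomes due: 5 business days after Tuesday, 21 March 2023, skipping weekends — Mar 22, Mar 23, Mar 24, Mar 27, Mar 28 — lands on Tuesday, 28 March 2023.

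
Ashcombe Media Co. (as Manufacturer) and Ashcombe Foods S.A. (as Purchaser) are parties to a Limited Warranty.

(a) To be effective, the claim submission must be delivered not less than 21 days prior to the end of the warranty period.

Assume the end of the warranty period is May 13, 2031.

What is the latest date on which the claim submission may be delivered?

Apr 22, 2031

May 13, 2031 minus 21 days is Apr 22, 2031.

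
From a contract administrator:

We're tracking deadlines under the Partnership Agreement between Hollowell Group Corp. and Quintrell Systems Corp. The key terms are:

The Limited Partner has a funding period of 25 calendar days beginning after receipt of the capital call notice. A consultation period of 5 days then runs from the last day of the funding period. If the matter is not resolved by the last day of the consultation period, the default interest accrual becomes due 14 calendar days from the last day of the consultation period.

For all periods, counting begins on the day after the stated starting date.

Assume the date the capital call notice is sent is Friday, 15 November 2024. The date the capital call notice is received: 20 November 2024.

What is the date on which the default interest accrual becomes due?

The last day of the funding period: 20 November 2024 + 25 days = 15 December 2024.
Adding 5 calendar days to 15 December 2024 gives 20 December 2024, which is the last day of the consultation period.
Adding 14 calendar days to 20 December 2024 gives 3 January 2025, which is the date on which the default interest accrual becomes due.

3 January 2025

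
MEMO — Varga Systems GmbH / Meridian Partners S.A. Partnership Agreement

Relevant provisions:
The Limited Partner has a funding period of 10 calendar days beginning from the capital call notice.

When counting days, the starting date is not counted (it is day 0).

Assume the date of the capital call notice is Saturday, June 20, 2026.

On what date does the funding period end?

June 30, 2026

The last day of the funding period: 10 calendar days after June 20, 2026 is June 30, 2026.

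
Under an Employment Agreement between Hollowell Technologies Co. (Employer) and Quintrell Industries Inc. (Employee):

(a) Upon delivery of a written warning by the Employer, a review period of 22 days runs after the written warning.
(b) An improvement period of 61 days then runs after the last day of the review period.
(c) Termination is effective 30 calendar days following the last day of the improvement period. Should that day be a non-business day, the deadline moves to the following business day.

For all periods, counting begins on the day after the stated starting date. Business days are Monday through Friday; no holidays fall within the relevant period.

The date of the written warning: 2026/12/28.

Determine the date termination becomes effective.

The last day of the review period: 22 calendar days after 2026/12/28 is 2027/01/19.
The last day of the improvement period: 2027/01/19 + 61 days = 2027/03/21.
The date termination becomes effective: 2027/03/21 + 30 days = 2027/04/20. 2027/04/20 is a Tuesday, so no roll-forward applies.

2027/04/20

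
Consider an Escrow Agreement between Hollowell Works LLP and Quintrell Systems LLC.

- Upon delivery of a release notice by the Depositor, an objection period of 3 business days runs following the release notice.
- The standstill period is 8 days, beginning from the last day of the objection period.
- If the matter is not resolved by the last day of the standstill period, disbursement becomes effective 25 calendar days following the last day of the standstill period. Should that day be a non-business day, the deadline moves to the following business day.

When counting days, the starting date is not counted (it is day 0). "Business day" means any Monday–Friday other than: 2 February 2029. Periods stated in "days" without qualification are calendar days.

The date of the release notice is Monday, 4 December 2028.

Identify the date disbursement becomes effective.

9 January 2029

The last day of the objection period: counting 3 business days from Monday, 4 December 2028 (Dec 5, Dec 6, Dec 7, skipping weekends) reaches Thursday, 7 December 2028.
The last day of the standstill period: 7 December 2028 + 8 days = 15 December 2028.
Adding 25 calendar days to 15 December 2028 gives 9 January 2029, which is the date disbursement becomes effective. 9 January 2029 is a Tuesday and is not a listed holiday, so no roll-forward applies.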